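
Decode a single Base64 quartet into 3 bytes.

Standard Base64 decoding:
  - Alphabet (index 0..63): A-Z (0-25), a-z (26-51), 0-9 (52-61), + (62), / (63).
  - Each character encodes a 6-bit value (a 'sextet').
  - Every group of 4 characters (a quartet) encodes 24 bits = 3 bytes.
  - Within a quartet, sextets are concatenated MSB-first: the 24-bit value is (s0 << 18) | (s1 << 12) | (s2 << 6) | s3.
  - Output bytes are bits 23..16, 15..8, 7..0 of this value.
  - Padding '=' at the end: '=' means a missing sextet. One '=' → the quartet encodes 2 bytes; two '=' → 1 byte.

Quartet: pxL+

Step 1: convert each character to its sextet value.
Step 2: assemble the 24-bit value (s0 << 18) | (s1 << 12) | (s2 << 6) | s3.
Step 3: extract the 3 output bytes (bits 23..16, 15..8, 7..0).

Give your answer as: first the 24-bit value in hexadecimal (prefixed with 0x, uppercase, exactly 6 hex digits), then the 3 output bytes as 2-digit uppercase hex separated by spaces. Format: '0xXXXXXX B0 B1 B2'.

Sextets: p=41, x=49, L=11, +=62
24-bit: (41<<18) | (49<<12) | (11<<6) | 62
      = 0xA40000 | 0x031000 | 0x0002C0 | 0x00003E
      = 0xA712FE
Bytes: (v>>16)&0xFF=A7, (v>>8)&0xFF=12, v&0xFF=FE

Answer: 0xA712FE A7 12 FE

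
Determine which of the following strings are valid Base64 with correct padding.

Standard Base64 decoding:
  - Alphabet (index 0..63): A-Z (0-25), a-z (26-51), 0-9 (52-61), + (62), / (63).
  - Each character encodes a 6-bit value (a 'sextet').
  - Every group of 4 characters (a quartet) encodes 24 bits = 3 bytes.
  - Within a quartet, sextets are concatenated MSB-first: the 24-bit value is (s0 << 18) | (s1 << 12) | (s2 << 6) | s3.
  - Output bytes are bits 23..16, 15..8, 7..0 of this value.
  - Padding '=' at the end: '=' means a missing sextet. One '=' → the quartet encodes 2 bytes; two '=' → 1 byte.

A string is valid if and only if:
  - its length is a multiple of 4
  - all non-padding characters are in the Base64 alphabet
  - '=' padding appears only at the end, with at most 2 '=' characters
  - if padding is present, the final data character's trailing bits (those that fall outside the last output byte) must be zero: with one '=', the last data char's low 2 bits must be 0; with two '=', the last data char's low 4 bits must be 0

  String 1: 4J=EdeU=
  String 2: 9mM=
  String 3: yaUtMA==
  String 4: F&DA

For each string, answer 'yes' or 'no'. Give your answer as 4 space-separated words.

String 1: '4J=EdeU=' → invalid (bad char(s): ['=']; '=' in middle)
String 2: '9mM=' → valid
String 3: 'yaUtMA==' → valid
String 4: 'F&DA' → invalid (bad char(s): ['&'])

Answer: no yes yes no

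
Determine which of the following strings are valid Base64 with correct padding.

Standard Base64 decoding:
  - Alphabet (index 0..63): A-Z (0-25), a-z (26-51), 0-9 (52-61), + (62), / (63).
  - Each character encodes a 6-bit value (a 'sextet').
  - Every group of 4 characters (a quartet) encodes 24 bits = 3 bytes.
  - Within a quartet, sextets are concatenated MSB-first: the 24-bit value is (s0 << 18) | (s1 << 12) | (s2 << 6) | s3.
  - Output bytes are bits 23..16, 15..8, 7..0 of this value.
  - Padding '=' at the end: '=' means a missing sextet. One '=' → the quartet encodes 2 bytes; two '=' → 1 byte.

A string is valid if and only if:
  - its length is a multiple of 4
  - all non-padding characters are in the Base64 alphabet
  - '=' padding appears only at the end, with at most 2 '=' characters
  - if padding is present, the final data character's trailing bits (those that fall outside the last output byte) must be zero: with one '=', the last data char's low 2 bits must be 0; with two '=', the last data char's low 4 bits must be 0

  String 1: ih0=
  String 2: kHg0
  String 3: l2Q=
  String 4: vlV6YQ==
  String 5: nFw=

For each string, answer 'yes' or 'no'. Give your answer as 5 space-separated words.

Answer: yes yes yes yes yes

Derivation:
String 1: 'ih0=' → valid
String 2: 'kHg0' → valid
String 3: 'l2Q=' → valid
String 4: 'vlV6YQ==' → valid
String 5: 'nFw=' → valid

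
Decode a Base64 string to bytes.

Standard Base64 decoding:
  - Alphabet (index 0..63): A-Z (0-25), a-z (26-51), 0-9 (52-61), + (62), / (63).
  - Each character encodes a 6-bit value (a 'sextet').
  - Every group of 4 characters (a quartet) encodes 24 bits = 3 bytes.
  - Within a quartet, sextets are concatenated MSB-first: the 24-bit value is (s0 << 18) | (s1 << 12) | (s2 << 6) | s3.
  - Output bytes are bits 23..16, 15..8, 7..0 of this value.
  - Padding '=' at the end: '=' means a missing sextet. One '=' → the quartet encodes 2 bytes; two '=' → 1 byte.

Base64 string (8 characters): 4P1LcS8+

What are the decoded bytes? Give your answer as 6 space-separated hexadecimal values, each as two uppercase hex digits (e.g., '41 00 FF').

After char 0 ('4'=56): chars_in_quartet=1 acc=0x38 bytes_emitted=0
After char 1 ('P'=15): chars_in_quartet=2 acc=0xE0F bytes_emitted=0
After char 2 ('1'=53): chars_in_quartet=3 acc=0x383F5 bytes_emitted=0
After char 3 ('L'=11): chars_in_quartet=4 acc=0xE0FD4B -> emit E0 FD 4B, reset; bytes_emitted=3
After char 4 ('c'=28): chars_in_quartet=1 acc=0x1C bytes_emitted=3
After char 5 ('S'=18): chars_in_quartet=2 acc=0x712 bytes_emitted=3
After char 6 ('8'=60): chars_in_quartet=3 acc=0x1C4BC bytes_emitted=3
After char 7 ('+'=62): chars_in_quartet=4 acc=0x712F3E -> emit 71 2F 3E, reset; bytes_emitted=6

Answer: E0 FD 4B 71 2F 3E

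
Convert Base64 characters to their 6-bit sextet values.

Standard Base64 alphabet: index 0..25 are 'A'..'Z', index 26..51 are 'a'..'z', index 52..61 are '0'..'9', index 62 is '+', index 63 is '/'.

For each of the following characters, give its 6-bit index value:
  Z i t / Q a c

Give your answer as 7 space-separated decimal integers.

'Z': A..Z range, ord('Z') − ord('A') = 25
'i': a..z range, 26 + ord('i') − ord('a') = 34
't': a..z range, 26 + ord('t') − ord('a') = 45
'/': index 63
'Q': A..Z range, ord('Q') − ord('A') = 16
'a': a..z range, 26 + ord('a') − ord('a') = 26
'c': a..z range, 26 + ord('c') − ord('a') = 28

Answer: 25 34 45 63 16 26 28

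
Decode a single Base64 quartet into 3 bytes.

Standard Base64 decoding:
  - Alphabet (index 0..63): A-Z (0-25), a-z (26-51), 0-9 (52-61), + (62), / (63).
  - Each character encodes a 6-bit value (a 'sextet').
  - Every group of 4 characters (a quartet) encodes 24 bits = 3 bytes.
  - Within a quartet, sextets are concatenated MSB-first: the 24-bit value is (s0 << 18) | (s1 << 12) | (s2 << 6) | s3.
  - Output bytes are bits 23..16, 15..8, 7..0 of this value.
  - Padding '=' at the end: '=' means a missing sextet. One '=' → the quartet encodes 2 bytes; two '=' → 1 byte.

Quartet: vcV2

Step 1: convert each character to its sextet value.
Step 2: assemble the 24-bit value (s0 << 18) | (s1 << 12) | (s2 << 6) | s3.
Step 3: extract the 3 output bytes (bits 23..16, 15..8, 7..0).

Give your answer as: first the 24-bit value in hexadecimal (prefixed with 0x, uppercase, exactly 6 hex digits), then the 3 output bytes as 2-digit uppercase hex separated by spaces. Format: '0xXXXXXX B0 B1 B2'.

Answer: 0xBDC576 BD C5 76

Derivation:
Sextets: v=47, c=28, V=21, 2=54
24-bit: (47<<18) | (28<<12) | (21<<6) | 54
      = 0xBC0000 | 0x01C000 | 0x000540 | 0x000036
      = 0xBDC576
Bytes: (v>>16)&0xFF=BD, (v>>8)&0xFF=C5, v&0xFF=76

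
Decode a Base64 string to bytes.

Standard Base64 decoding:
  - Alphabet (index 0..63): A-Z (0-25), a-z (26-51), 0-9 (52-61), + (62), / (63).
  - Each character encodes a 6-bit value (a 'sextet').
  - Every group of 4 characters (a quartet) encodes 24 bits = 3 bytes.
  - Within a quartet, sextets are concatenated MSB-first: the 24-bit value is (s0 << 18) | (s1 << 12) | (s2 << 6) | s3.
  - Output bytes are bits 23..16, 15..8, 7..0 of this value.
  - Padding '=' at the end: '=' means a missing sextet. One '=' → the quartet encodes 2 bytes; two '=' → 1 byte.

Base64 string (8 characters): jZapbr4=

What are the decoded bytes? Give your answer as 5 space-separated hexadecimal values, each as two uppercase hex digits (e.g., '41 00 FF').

Answer: 8D 96 A9 6E BE

Derivation:
After char 0 ('j'=35): chars_in_quartet=1 acc=0x23 bytes_emitted=0
After char 1 ('Z'=25): chars_in_quartet=2 acc=0x8D9 bytes_emitted=0
After char 2 ('a'=26): chars_in_quartet=3 acc=0x2365A bytes_emitted=0
After char 3 ('p'=41): chars_in_quartet=4 acc=0x8D96A9 -> emit 8D 96 A9, reset; bytes_emitted=3
After char 4 ('b'=27): chars_in_quartet=1 acc=0x1B bytes_emitted=3
After char 5 ('r'=43): chars_in_quartet=2 acc=0x6EB bytes_emitted=3
After char 6 ('4'=56): chars_in_quartet=3 acc=0x1BAF8 bytes_emitted=3
Padding '=': partial quartet acc=0x1BAF8 -> emit 6E BE; bytes_emitted=5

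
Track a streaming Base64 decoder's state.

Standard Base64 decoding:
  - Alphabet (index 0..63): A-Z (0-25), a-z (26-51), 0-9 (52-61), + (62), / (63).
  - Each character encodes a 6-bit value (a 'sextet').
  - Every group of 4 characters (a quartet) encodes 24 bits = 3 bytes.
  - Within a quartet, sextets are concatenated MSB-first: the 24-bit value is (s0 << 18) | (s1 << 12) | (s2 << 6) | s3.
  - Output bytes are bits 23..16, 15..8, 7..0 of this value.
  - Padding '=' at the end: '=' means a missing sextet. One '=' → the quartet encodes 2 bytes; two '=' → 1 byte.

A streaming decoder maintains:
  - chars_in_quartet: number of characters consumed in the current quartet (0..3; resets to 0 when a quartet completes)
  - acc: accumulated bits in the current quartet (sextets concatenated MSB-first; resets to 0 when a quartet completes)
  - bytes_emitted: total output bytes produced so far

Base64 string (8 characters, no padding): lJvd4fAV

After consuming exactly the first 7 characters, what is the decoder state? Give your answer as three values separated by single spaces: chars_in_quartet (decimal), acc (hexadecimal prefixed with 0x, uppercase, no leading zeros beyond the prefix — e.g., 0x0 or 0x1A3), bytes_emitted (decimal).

Answer: 3 0x387C0 3

Derivation:
After char 0 ('l'=37): chars_in_quartet=1 acc=0x25 bytes_emitted=0
After char 1 ('J'=9): chars_in_quartet=2 acc=0x949 bytes_emitted=0
After char 2 ('v'=47): chars_in_quartet=3 acc=0x2526F bytes_emitted=0
After char 3 ('d'=29): chars_in_quartet=4 acc=0x949BDD -> emit 94 9B DD, reset; bytes_emitted=3
After char 4 ('4'=56): chars_in_quartet=1 acc=0x38 bytes_emitted=3
After char 5 ('f'=31): chars_in_quartet=2 acc=0xE1F bytes_emitted=3
After char 6 ('A'=0): chars_in_quartet=3 acc=0x387C0 bytes_emitted=3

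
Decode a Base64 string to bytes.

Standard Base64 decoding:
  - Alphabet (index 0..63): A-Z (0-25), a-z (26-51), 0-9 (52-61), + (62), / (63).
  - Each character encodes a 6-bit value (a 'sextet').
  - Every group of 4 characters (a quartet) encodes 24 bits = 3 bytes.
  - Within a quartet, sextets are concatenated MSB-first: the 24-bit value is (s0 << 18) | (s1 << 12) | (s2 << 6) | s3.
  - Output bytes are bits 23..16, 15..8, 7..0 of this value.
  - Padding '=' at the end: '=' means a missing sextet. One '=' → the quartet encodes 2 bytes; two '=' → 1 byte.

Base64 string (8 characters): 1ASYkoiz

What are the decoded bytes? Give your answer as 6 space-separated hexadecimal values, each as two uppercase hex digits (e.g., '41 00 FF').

After char 0 ('1'=53): chars_in_quartet=1 acc=0x35 bytes_emitted=0
After char 1 ('A'=0): chars_in_quartet=2 acc=0xD40 bytes_emitted=0
After char 2 ('S'=18): chars_in_quartet=3 acc=0x35012 bytes_emitted=0
After char 3 ('Y'=24): chars_in_quartet=4 acc=0xD40498 -> emit D4 04 98, reset; bytes_emitted=3
After char 4 ('k'=36): chars_in_quartet=1 acc=0x24 bytes_emitted=3
After char 5 ('o'=40): chars_in_quartet=2 acc=0x928 bytes_emitted=3
After char 6 ('i'=34): chars_in_quartet=3 acc=0x24A22 bytes_emitted=3
After char 7 ('z'=51): chars_in_quartet=4 acc=0x9288B3 -> emit 92 88 B3, reset; bytes_emitted=6

Answer: D4 04 98 92 88 B3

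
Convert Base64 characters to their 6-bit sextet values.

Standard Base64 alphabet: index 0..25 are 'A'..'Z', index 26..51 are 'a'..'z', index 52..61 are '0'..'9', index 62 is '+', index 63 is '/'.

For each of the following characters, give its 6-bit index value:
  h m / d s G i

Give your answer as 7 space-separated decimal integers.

'h': a..z range, 26 + ord('h') − ord('a') = 33
'm': a..z range, 26 + ord('m') − ord('a') = 38
'/': index 63
'd': a..z range, 26 + ord('d') − ord('a') = 29
's': a..z range, 26 + ord('s') − ord('a') = 44
'G': A..Z range, ord('G') − ord('A') = 6
'i': a..z range, 26 + ord('i') − ord('a') = 34

Answer: 33 38 63 29 44 6 34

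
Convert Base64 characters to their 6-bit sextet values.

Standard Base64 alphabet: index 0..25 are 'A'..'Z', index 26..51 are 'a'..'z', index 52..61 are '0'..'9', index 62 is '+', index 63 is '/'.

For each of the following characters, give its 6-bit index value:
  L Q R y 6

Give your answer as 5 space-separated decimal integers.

Answer: 11 16 17 50 58

Derivation:
'L': A..Z range, ord('L') − ord('A') = 11
'Q': A..Z range, ord('Q') − ord('A') = 16
'R': A..Z range, ord('R') − ord('A') = 17
'y': a..z range, 26 + ord('y') − ord('a') = 50
'6': 0..9 range, 52 + ord('6') − ord('0') = 58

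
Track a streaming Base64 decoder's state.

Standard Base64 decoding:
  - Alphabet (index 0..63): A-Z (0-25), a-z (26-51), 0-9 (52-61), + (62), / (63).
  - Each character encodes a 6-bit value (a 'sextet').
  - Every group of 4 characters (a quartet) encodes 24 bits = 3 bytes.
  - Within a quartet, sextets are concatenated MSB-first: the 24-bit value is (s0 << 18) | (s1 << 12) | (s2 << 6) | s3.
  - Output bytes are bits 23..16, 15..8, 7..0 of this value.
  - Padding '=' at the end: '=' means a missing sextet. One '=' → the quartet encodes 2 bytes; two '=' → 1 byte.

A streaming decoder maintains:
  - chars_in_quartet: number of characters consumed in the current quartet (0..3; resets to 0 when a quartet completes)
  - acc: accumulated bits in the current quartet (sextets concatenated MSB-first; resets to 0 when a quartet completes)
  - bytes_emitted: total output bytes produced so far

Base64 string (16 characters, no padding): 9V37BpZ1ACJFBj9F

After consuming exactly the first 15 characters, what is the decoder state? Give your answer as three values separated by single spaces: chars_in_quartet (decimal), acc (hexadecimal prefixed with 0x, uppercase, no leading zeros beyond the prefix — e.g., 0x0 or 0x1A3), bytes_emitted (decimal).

Answer: 3 0x18FD 9

Derivation:
After char 0 ('9'=61): chars_in_quartet=1 acc=0x3D bytes_emitted=0
After char 1 ('V'=21): chars_in_quartet=2 acc=0xF55 bytes_emitted=0
After char 2 ('3'=55): chars_in_quartet=3 acc=0x3D577 bytes_emitted=0
After char 3 ('7'=59): chars_in_quartet=4 acc=0xF55DFB -> emit F5 5D FB, reset; bytes_emitted=3
After char 4 ('B'=1): chars_in_quartet=1 acc=0x1 bytes_emitted=3
After char 5 ('p'=41): chars_in_quartet=2 acc=0x69 bytes_emitted=3
After char 6 ('Z'=25): chars_in_quartet=3 acc=0x1A59 bytes_emitted=3
After char 7 ('1'=53): chars_in_quartet=4 acc=0x69675 -> emit 06 96 75, reset; bytes_emitted=6
After char 8 ('A'=0): chars_in_quartet=1 acc=0x0 bytes_emitted=6
After char 9 ('C'=2): chars_in_quartet=2 acc=0x2 bytes_emitted=6
After char 10 ('J'=9): chars_in_quartet=3 acc=0x89 bytes_emitted=6
After char 11 ('F'=5): chars_in_quartet=4 acc=0x2245 -> emit 00 22 45, reset; bytes_emitted=9
After char 12 ('B'=1): chars_in_quartet=1 acc=0x1 bytes_emitted=9
After char 13 ('j'=35): chars_in_quartet=2 acc=0x63 bytes_emitted=9
After char 14 ('9'=61): chars_in_quartet=3 acc=0x18FD bytes_emitted=9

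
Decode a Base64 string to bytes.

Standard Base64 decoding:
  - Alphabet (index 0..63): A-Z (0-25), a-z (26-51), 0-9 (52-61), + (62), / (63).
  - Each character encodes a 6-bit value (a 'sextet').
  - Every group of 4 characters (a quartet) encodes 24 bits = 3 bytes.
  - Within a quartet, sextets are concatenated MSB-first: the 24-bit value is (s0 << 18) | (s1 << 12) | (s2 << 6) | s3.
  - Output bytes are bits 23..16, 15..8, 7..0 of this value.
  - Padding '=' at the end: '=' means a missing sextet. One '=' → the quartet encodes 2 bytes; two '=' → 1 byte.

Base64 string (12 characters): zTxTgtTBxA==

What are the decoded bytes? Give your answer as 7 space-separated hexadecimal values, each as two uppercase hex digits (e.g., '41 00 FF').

Answer: CD 3C 53 82 D4 C1 C4

Derivation:
After char 0 ('z'=51): chars_in_quartet=1 acc=0x33 bytes_emitted=0
After char 1 ('T'=19): chars_in_quartet=2 acc=0xCD3 bytes_emitted=0
After char 2 ('x'=49): chars_in_quartet=3 acc=0x334F1 bytes_emitted=0
After char 3 ('T'=19): chars_in_quartet=4 acc=0xCD3C53 -> emit CD 3C 53, reset; bytes_emitted=3
After char 4 ('g'=32): chars_in_quartet=1 acc=0x20 bytes_emitted=3
After char 5 ('t'=45): chars_in_quartet=2 acc=0x82D bytes_emitted=3
After char 6 ('T'=19): chars_in_quartet=3 acc=0x20B53 bytes_emitted=3
After char 7 ('B'=1): chars_in_quartet=4 acc=0x82D4C1 -> emit 82 D4 C1, reset; bytes_emitted=6
After char 8 ('x'=49): chars_in_quartet=1 acc=0x31 bytes_emitted=6
After char 9 ('A'=0): chars_in_quartet=2 acc=0xC40 bytes_emitted=6
Padding '==': partial quartet acc=0xC40 -> emit C4; bytes_emitted=7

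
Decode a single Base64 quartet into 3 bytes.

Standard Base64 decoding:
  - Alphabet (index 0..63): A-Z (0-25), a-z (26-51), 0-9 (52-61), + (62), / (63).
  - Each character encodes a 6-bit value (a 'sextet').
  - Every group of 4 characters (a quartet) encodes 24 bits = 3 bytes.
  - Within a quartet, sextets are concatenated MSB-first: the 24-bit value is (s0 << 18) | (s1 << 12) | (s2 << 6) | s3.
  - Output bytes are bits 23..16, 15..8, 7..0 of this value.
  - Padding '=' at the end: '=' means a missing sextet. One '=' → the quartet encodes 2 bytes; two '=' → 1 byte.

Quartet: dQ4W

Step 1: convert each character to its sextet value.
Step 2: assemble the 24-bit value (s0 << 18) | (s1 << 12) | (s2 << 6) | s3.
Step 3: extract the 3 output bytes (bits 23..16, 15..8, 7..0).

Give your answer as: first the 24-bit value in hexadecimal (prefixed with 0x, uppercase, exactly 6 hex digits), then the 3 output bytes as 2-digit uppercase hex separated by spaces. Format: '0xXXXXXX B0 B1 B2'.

Answer: 0x750E16 75 0E 16

Derivation:
Sextets: d=29, Q=16, 4=56, W=22
24-bit: (29<<18) | (16<<12) | (56<<6) | 22
      = 0x740000 | 0x010000 | 0x000E00 | 0x000016
      = 0x750E16
Bytes: (v>>16)&0xFF=75, (v>>8)&0xFF=0E, v&0xFF=16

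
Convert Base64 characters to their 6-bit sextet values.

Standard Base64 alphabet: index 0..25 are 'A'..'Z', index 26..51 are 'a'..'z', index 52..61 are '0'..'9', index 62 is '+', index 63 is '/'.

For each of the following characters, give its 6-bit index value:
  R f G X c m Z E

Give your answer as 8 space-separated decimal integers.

Answer: 17 31 6 23 28 38 25 4

Derivation:
'R': A..Z range, ord('R') − ord('A') = 17
'f': a..z range, 26 + ord('f') − ord('a') = 31
'G': A..Z range, ord('G') − ord('A') = 6
'X': A..Z range, ord('X') − ord('A') = 23
'c': a..z range, 26 + ord('c') − ord('a') = 28
'm': a..z range, 26 + ord('m') − ord('a') = 38
'Z': A..Z range, ord('Z') − ord('A') = 25
'E': A..Z range, ord('E') − ord('A') = 4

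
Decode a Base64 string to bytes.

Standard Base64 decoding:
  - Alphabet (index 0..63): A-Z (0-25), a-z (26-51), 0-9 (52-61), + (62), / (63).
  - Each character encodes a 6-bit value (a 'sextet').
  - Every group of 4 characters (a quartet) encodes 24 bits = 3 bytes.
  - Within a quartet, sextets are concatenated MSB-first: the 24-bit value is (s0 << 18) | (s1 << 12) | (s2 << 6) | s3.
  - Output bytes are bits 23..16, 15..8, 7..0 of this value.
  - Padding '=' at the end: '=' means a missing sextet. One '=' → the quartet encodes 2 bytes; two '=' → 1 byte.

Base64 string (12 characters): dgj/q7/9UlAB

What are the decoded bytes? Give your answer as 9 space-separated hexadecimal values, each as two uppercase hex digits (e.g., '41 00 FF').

Answer: 76 08 FF AB BF FD 52 50 01

Derivation:
After char 0 ('d'=29): chars_in_quartet=1 acc=0x1D bytes_emitted=0
After char 1 ('g'=32): chars_in_quartet=2 acc=0x760 bytes_emitted=0
After char 2 ('j'=35): chars_in_quartet=3 acc=0x1D823 bytes_emitted=0
After char 3 ('/'=63): chars_in_quartet=4 acc=0x7608FF -> emit 76 08 FF, reset; bytes_emitted=3
After char 4 ('q'=42): chars_in_quartet=1 acc=0x2A bytes_emitted=3
After char 5 ('7'=59): chars_in_quartet=2 acc=0xABB bytes_emitted=3
After char 6 ('/'=63): chars_in_quartet=3 acc=0x2AEFF bytes_emitted=3
After char 7 ('9'=61): chars_in_quartet=4 acc=0xABBFFD -> emit AB BF FD, reset; bytes_emitted=6
After char 8 ('U'=20): chars_in_quartet=1 acc=0x14 bytes_emitted=6
After char 9 ('l'=37): chars_in_quartet=2 acc=0x525 bytes_emitted=6
After char 10 ('A'=0): chars_in_quartet=3 acc=0x14940 bytes_emitted=6
After char 11 ('B'=1): chars_in_quartet=4 acc=0x525001 -> emit 52 50 01, reset; bytes_emitted=9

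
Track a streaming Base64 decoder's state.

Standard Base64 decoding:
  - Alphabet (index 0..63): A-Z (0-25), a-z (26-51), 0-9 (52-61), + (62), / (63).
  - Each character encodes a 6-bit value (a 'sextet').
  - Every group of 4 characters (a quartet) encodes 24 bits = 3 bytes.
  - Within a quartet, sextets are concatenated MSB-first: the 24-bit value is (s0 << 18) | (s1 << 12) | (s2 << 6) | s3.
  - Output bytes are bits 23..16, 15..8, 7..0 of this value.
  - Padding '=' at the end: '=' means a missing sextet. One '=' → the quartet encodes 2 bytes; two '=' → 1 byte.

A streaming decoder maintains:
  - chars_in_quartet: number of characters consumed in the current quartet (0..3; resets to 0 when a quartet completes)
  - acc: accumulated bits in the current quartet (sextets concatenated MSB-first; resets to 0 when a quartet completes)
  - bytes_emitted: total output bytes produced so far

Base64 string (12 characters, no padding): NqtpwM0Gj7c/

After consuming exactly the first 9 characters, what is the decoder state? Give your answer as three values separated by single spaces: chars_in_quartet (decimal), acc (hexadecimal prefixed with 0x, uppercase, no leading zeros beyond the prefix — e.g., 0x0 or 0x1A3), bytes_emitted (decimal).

Answer: 1 0x23 6

Derivation:
After char 0 ('N'=13): chars_in_quartet=1 acc=0xD bytes_emitted=0
After char 1 ('q'=42): chars_in_quartet=2 acc=0x36A bytes_emitted=0
After char 2 ('t'=45): chars_in_quartet=3 acc=0xDAAD bytes_emitted=0
After char 3 ('p'=41): chars_in_quartet=4 acc=0x36AB69 -> emit 36 AB 69, reset; bytes_emitted=3
After char 4 ('w'=48): chars_in_quartet=1 acc=0x30 bytes_emitted=3
After char 5 ('M'=12): chars_in_quartet=2 acc=0xC0C bytes_emitted=3
After char 6 ('0'=52): chars_in_quartet=3 acc=0x30334 bytes_emitted=3
After char 7 ('G'=6): chars_in_quartet=4 acc=0xC0CD06 -> emit C0 CD 06, reset; bytes_emitted=6
After char 8 ('j'=35): chars_in_quartet=1 acc=0x23 bytes_emitted=6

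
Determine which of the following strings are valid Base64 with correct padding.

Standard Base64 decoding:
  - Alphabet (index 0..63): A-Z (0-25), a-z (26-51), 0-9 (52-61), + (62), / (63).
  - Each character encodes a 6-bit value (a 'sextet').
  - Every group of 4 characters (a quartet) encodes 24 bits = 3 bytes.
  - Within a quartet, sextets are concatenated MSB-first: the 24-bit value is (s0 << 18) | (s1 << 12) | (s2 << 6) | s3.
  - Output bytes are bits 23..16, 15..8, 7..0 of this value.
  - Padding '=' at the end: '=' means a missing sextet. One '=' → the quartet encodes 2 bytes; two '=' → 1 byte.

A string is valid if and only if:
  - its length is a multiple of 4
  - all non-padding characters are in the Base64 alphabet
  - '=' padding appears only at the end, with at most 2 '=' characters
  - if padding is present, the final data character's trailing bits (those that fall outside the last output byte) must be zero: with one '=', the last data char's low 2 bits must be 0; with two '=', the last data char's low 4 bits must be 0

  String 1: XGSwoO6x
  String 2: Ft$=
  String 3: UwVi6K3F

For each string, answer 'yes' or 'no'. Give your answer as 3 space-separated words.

Answer: yes no yes

Derivation:
String 1: 'XGSwoO6x' → valid
String 2: 'Ft$=' → invalid (bad char(s): ['$'])
String 3: 'UwVi6K3F' → valid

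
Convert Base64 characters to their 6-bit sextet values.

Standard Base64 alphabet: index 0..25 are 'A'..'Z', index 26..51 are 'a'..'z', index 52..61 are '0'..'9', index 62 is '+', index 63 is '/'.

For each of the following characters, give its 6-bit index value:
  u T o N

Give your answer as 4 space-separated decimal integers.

'u': a..z range, 26 + ord('u') − ord('a') = 46
'T': A..Z range, ord('T') − ord('A') = 19
'o': a..z range, 26 + ord('o') − ord('a') = 40
'N': A..Z range, ord('N') − ord('A') = 13

Answer: 46 19 40 13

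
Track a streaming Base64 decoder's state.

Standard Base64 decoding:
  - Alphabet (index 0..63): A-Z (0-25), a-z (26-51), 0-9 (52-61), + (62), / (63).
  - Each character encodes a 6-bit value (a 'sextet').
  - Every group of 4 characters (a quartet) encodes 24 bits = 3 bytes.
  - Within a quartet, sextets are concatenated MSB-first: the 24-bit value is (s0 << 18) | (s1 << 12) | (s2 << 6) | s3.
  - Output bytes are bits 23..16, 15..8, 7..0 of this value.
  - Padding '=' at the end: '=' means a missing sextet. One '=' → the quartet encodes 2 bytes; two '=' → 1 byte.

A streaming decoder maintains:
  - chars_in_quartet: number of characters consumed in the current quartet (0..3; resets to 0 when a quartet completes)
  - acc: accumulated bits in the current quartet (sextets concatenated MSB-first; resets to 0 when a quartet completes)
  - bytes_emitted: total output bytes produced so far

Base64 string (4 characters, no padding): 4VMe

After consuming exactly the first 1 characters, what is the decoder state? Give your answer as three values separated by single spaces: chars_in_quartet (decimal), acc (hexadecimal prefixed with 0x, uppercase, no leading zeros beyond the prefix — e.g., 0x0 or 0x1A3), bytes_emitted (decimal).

After char 0 ('4'=56): chars_in_quartet=1 acc=0x38 bytes_emitted=0

Answer: 1 0x38 0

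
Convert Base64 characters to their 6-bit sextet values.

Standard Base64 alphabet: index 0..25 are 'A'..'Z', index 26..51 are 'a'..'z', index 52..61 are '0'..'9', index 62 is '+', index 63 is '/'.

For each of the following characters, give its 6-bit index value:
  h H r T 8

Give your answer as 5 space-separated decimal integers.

'h': a..z range, 26 + ord('h') − ord('a') = 33
'H': A..Z range, ord('H') − ord('A') = 7
'r': a..z range, 26 + ord('r') − ord('a') = 43
'T': A..Z range, ord('T') − ord('A') = 19
'8': 0..9 range, 52 + ord('8') − ord('0') = 60

Answer: 33 7 43 19 60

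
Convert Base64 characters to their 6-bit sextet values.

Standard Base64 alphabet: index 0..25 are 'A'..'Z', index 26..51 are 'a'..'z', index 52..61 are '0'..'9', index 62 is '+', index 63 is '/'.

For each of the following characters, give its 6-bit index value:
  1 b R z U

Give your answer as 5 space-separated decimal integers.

'1': 0..9 range, 52 + ord('1') − ord('0') = 53
'b': a..z range, 26 + ord('b') − ord('a') = 27
'R': A..Z range, ord('R') − ord('A') = 17
'z': a..z range, 26 + ord('z') − ord('a') = 51
'U': A..Z range, ord('U') − ord('A') = 20

Answer: 53 27 17 51 20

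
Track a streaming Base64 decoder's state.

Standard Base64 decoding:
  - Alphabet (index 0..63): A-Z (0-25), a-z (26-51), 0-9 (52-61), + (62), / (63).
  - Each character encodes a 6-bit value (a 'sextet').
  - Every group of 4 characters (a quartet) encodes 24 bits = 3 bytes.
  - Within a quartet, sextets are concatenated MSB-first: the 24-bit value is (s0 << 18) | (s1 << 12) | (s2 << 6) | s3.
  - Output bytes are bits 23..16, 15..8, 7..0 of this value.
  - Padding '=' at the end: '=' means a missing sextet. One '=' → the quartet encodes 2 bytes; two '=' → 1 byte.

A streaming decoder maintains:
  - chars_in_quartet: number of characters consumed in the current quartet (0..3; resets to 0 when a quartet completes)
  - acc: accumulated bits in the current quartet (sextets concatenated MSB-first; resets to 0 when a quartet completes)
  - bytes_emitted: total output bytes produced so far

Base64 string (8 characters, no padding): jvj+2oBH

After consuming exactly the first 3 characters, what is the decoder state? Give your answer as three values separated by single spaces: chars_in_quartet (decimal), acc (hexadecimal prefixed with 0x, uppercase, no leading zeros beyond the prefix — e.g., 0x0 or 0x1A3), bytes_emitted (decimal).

Answer: 3 0x23BE3 0

Derivation:
After char 0 ('j'=35): chars_in_quartet=1 acc=0x23 bytes_emitted=0
After char 1 ('v'=47): chars_in_quartet=2 acc=0x8EF bytes_emitted=0
After char 2 ('j'=35): chars_in_quartet=3 acc=0x23BE3 bytes_emitted=0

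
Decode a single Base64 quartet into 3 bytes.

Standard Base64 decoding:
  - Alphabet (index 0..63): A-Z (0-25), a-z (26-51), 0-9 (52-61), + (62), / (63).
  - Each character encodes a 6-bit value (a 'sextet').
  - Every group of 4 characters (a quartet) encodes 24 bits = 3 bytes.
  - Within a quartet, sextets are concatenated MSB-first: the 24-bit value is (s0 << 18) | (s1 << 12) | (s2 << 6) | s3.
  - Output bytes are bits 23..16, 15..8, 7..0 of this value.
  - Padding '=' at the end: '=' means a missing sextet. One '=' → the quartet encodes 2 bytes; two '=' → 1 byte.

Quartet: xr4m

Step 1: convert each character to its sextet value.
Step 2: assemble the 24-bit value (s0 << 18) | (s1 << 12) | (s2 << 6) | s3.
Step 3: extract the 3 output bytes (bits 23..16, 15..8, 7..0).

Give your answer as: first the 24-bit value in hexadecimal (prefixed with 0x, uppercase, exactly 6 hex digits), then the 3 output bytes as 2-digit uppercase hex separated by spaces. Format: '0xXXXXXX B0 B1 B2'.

Sextets: x=49, r=43, 4=56, m=38
24-bit: (49<<18) | (43<<12) | (56<<6) | 38
      = 0xC40000 | 0x02B000 | 0x000E00 | 0x000026
      = 0xC6BE26
Bytes: (v>>16)&0xFF=C6, (v>>8)&0xFF=BE, v&0xFF=26

Answer: 0xC6BE26 C6 BE 26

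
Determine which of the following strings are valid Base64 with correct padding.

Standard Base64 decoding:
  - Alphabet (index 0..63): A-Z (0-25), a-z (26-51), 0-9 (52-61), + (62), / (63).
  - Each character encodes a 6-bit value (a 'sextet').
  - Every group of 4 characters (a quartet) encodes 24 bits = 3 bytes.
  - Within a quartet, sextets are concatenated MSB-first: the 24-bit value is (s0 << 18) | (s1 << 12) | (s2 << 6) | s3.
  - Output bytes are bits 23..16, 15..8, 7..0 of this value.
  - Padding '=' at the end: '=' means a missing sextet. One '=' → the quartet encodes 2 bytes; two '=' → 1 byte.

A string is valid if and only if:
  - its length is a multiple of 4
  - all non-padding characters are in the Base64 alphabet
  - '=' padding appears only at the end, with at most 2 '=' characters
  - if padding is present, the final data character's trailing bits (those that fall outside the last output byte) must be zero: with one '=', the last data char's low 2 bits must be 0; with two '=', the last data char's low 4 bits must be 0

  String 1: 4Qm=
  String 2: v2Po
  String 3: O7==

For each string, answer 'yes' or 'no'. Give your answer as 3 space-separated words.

String 1: '4Qm=' → invalid (bad trailing bits)
String 2: 'v2Po' → valid
String 3: 'O7==' → invalid (bad trailing bits)

Answer: no yes no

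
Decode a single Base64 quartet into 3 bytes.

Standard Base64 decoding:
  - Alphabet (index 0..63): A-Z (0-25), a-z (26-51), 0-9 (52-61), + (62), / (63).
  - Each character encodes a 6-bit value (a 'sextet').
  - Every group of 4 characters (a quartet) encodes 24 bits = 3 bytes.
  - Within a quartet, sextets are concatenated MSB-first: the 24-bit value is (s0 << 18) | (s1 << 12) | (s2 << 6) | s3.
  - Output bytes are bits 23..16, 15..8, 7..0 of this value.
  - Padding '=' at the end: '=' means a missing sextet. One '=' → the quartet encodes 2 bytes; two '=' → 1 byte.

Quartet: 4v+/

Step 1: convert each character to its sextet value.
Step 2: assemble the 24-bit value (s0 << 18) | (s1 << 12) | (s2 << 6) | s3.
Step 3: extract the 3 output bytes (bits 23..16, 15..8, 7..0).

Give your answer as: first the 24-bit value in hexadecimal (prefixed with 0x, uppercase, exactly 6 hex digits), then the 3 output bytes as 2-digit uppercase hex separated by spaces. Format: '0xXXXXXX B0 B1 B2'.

Answer: 0xE2FFBF E2 FF BF

Derivation:
Sextets: 4=56, v=47, +=62, /=63
24-bit: (56<<18) | (47<<12) | (62<<6) | 63
      = 0xE00000 | 0x02F000 | 0x000F80 | 0x00003F
      = 0xE2FFBF
Bytes: (v>>16)&0xFF=E2, (v>>8)&0xFF=FF, v&0xFF=BF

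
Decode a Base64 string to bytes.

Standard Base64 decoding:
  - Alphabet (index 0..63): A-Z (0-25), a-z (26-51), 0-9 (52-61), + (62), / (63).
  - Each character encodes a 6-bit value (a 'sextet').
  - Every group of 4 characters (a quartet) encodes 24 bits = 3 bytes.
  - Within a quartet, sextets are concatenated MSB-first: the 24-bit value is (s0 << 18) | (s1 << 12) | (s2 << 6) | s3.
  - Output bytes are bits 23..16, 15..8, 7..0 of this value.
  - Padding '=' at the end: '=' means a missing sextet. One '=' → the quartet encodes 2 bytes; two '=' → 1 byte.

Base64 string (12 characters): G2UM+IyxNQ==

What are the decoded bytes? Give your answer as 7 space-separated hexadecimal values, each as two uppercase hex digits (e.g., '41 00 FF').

After char 0 ('G'=6): chars_in_quartet=1 acc=0x6 bytes_emitted=0
After char 1 ('2'=54): chars_in_quartet=2 acc=0x1B6 bytes_emitted=0
After char 2 ('U'=20): chars_in_quartet=3 acc=0x6D94 bytes_emitted=0
After char 3 ('M'=12): chars_in_quartet=4 acc=0x1B650C -> emit 1B 65 0C, reset; bytes_emitted=3
After char 4 ('+'=62): chars_in_quartet=1 acc=0x3E bytes_emitted=3
After char 5 ('I'=8): chars_in_quartet=2 acc=0xF88 bytes_emitted=3
After char 6 ('y'=50): chars_in_quartet=3 acc=0x3E232 bytes_emitted=3
After char 7 ('x'=49): chars_in_quartet=4 acc=0xF88CB1 -> emit F8 8C B1, reset; bytes_emitted=6
After char 8 ('N'=13): chars_in_quartet=1 acc=0xD bytes_emitted=6
After char 9 ('Q'=16): chars_in_quartet=2 acc=0x350 bytes_emitted=6
Padding '==': partial quartet acc=0x350 -> emit 35; bytes_emitted=7

Answer: 1B 65 0C F8 8C B1 35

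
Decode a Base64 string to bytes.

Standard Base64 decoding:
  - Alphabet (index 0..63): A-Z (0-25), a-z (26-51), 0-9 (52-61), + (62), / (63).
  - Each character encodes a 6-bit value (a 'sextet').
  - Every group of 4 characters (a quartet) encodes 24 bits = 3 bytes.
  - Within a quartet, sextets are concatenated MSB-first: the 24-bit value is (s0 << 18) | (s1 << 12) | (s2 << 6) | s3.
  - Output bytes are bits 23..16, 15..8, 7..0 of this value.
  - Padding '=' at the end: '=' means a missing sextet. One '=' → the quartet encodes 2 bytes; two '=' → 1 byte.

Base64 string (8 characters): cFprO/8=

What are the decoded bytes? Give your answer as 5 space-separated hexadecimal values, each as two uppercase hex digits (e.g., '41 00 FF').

Answer: 70 5A 6B 3B FF

Derivation:
After char 0 ('c'=28): chars_in_quartet=1 acc=0x1C bytes_emitted=0
After char 1 ('F'=5): chars_in_quartet=2 acc=0x705 bytes_emitted=0
After char 2 ('p'=41): chars_in_quartet=3 acc=0x1C169 bytes_emitted=0
After char 3 ('r'=43): chars_in_quartet=4 acc=0x705A6B -> emit 70 5A 6B, reset; bytes_emitted=3
After char 4 ('O'=14): chars_in_quartet=1 acc=0xE bytes_emitted=3
After char 5 ('/'=63): chars_in_quartet=2 acc=0x3BF bytes_emitted=3
After char 6 ('8'=60): chars_in_quartet=3 acc=0xEFFC bytes_emitted=3
Padding '=': partial quartet acc=0xEFFC -> emit 3B FF; bytes_emitted=5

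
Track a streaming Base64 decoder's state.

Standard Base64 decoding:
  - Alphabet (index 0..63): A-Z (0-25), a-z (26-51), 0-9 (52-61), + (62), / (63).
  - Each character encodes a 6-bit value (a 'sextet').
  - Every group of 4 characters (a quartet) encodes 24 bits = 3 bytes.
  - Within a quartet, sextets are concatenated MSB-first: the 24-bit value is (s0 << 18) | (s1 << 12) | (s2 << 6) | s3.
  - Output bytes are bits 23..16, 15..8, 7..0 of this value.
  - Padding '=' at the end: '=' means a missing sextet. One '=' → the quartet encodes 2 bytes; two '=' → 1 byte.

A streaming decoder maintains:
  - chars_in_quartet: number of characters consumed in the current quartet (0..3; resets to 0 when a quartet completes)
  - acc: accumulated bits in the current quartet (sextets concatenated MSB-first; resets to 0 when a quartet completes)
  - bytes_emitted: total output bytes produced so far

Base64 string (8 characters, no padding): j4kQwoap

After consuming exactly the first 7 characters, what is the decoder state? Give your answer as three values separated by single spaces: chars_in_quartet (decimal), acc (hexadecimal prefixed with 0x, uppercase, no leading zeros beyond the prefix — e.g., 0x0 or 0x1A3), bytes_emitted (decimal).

Answer: 3 0x30A1A 3

Derivation:
After char 0 ('j'=35): chars_in_quartet=1 acc=0x23 bytes_emitted=0
After char 1 ('4'=56): chars_in_quartet=2 acc=0x8F8 bytes_emitted=0
After char 2 ('k'=36): chars_in_quartet=3 acc=0x23E24 bytes_emitted=0
After char 3 ('Q'=16): chars_in_quartet=4 acc=0x8F8910 -> emit 8F 89 10, reset; bytes_emitted=3
After char 4 ('w'=48): chars_in_quartet=1 acc=0x30 bytes_emitted=3
After char 5 ('o'=40): chars_in_quartet=2 acc=0xC28 bytes_emitted=3
After char 6 ('a'=26): chars_in_quartet=3 acc=0x30A1A bytes_emitted=3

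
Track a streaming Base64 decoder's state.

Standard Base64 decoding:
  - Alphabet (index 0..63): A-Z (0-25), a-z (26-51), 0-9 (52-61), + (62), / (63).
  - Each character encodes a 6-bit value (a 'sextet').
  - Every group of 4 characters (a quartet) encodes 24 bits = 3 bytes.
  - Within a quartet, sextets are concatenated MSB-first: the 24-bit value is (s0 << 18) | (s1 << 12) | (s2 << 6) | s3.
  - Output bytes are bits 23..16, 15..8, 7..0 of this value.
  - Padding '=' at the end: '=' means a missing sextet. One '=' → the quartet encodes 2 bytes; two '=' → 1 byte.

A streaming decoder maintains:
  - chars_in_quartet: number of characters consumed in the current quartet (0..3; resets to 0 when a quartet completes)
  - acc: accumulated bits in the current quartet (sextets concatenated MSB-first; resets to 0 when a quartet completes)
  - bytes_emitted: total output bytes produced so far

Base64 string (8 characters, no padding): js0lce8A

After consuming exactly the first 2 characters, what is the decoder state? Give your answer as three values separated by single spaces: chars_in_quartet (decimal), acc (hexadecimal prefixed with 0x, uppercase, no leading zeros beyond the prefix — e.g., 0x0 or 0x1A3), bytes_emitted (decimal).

After char 0 ('j'=35): chars_in_quartet=1 acc=0x23 bytes_emitted=0
After char 1 ('s'=44): chars_in_quartet=2 acc=0x8EC bytes_emitted=0

Answer: 2 0x8EC 0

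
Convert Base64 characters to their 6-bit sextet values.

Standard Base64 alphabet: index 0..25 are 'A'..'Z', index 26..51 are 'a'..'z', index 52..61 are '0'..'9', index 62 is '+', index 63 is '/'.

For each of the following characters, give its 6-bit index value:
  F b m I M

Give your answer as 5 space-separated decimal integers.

'F': A..Z range, ord('F') − ord('A') = 5
'b': a..z range, 26 + ord('b') − ord('a') = 27
'm': a..z range, 26 + ord('m') − ord('a') = 38
'I': A..Z range, ord('I') − ord('A') = 8
'M': A..Z range, ord('M') − ord('A') = 12

Answer: 5 27 38 8 12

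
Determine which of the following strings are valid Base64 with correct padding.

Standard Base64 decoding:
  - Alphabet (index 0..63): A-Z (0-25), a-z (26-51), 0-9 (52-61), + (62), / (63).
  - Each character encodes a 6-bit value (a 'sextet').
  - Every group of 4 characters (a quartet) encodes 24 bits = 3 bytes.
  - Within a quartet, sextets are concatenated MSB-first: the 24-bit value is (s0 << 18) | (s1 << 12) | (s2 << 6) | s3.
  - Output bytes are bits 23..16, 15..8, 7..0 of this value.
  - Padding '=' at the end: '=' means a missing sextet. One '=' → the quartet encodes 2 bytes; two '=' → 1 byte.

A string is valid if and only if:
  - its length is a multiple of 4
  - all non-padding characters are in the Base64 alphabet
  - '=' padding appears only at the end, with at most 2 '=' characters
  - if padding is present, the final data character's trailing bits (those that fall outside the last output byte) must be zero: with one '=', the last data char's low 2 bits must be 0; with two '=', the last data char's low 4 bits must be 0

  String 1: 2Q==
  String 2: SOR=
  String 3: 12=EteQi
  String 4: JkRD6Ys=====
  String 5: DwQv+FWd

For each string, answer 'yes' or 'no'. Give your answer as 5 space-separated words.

Answer: yes no no no yes

Derivation:
String 1: '2Q==' → valid
String 2: 'SOR=' → invalid (bad trailing bits)
String 3: '12=EteQi' → invalid (bad char(s): ['=']; '=' in middle)
String 4: 'JkRD6Ys=====' → invalid (5 pad chars (max 2))
String 5: 'DwQv+FWd' → valid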